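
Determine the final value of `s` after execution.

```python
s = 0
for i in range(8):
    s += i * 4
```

Let's trace through this code step by step.

Initialize: s = 0
Entering loop: for i in range(8):

After execution: s = 112
112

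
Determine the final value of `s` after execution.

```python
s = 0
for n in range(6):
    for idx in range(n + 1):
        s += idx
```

Let's trace through this code step by step.

Initialize: s = 0
Entering loop: for n in range(6):

After execution: s = 35
35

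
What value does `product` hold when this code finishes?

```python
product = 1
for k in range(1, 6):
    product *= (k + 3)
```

Let's trace through this code step by step.

Initialize: product = 1
Entering loop: for k in range(1, 6):

After execution: product = 6720
6720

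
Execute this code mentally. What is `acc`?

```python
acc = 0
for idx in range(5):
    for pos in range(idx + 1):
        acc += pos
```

Let's trace through this code step by step.

Initialize: acc = 0
Entering loop: for idx in range(5):

After execution: acc = 20
20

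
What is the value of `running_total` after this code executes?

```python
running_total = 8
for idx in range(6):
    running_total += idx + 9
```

Let's trace through this code step by step.

Initialize: running_total = 8
Entering loop: for idx in range(6):

After execution: running_total = 77
77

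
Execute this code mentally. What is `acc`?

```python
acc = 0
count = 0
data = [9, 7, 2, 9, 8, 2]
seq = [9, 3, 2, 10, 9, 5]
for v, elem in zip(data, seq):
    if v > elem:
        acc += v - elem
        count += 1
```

Let's trace through this code step by step.

Initialize: acc = 0
Initialize: count = 0
Initialize: data = [9, 7, 2, 9, 8, 2]
Initialize: seq = [9, 3, 2, 10, 9, 5]
Entering loop: for v, elem in zip(data, seq):

After execution: acc = 4
4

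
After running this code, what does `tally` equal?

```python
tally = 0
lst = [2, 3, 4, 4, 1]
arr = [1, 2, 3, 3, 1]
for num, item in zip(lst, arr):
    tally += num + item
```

Let's trace through this code step by step.

Initialize: tally = 0
Initialize: lst = [2, 3, 4, 4, 1]
Initialize: arr = [1, 2, 3, 3, 1]
Entering loop: for num, item in zip(lst, arr):

After execution: tally = 24
24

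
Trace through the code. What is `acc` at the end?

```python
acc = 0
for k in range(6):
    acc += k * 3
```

Let's trace through this code step by step.

Initialize: acc = 0
Entering loop: for k in range(6):

After execution: acc = 45
45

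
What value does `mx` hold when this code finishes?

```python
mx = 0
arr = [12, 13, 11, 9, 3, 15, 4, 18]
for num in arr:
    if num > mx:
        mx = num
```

Let's trace through this code step by step.

Initialize: mx = 0
Initialize: arr = [12, 13, 11, 9, 3, 15, 4, 18]
Entering loop: for num in arr:

After execution: mx = 18
18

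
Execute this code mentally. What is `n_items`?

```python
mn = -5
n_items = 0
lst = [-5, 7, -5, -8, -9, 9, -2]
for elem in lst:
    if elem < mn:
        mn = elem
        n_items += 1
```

Let's trace through this code step by step.

Initialize: mn = -5
Initialize: n_items = 0
Initialize: lst = [-5, 7, -5, -8, -9, 9, -2]
Entering loop: for elem in lst:

After execution: n_items = 2
2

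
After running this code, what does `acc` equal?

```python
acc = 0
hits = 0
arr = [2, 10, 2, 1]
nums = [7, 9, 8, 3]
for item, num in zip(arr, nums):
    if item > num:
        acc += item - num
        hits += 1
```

Let's trace through this code step by step.

Initialize: acc = 0
Initialize: hits = 0
Initialize: arr = [2, 10, 2, 1]
Initialize: nums = [7, 9, 8, 3]
Entering loop: for item, num in zip(arr, nums):

After execution: acc = 1
1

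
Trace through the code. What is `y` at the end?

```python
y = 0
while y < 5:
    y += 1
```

Let's trace through this code step by step.

Initialize: y = 0
Entering loop: while y < 5:

After execution: y = 5
5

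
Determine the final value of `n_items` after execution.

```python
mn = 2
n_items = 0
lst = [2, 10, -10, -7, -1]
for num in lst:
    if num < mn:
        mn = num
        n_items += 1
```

Let's trace through this code step by step.

Initialize: mn = 2
Initialize: n_items = 0
Initialize: lst = [2, 10, -10, -7, -1]
Entering loop: for num in lst:

After execution: n_items = 1
1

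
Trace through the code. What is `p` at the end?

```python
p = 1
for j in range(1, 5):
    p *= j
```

Let's trace through this code step by step.

Initialize: p = 1
Entering loop: for j in range(1, 5):

After execution: p = 24
24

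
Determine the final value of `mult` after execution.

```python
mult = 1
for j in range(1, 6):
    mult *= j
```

Let's trace through this code step by step.

Initialize: mult = 1
Entering loop: for j in range(1, 6):

After execution: mult = 120
120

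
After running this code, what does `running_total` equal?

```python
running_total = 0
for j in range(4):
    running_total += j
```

Let's trace through this code step by step.

Initialize: running_total = 0
Entering loop: for j in range(4):

After execution: running_total = 6
6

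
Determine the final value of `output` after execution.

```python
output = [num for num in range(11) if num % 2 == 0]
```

Let's trace through this code step by step.

Initialize: output = [num for num in range(11) if num % 2 == 0]

After execution: output = [0, 2, 4, 6, 8, 10]
[0, 2, 4, 6, 8, 10]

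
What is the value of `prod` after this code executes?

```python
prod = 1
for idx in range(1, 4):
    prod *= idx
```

Let's trace through this code step by step.

Initialize: prod = 1
Entering loop: for idx in range(1, 4):

After execution: prod = 6
6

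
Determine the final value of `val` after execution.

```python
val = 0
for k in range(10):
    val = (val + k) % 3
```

Let's trace through this code step by step.

Initialize: val = 0
Entering loop: for k in range(10):

After execution: val = 0
0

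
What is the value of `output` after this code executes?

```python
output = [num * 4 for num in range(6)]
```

Let's trace through this code step by step.

Initialize: output = [num * 4 for num in range(6)]

After execution: output = [0, 4, 8, 12, 16, 20]
[0, 4, 8, 12, 16, 20]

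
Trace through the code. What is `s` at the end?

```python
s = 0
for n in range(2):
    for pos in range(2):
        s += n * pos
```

Let's trace through this code step by step.

Initialize: s = 0
Entering loop: for n in range(2):

After execution: s = 1
1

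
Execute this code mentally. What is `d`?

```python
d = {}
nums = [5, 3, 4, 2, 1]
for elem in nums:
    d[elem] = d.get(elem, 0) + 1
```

Let's trace through this code step by step.

Initialize: d = {}
Initialize: nums = [5, 3, 4, 2, 1]
Entering loop: for elem in nums:

After execution: d = {5: 1, 3: 1, 4: 1, 2: 1, 1: 1}
{5: 1, 3: 1, 4: 1, 2: 1, 1: 1}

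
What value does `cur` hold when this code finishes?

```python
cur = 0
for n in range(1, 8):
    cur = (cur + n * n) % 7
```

Let's trace through this code step by step.

Initialize: cur = 0
Entering loop: for n in range(1, 8):

After execution: cur = 0
0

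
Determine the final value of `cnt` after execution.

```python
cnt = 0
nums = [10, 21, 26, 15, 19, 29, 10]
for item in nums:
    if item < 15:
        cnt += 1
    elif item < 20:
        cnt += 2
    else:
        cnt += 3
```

Let's trace through this code step by step.

Initialize: cnt = 0
Initialize: nums = [10, 21, 26, 15, 19, 29, 10]
Entering loop: for item in nums:

After execution: cnt = 15
15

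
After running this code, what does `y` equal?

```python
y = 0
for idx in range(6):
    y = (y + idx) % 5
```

Let's trace through this code step by step.

Initialize: y = 0
Entering loop: for idx in range(6):

After execution: y = 0
0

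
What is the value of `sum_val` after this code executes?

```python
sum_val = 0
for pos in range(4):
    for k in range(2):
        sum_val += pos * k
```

Let's trace through this code step by step.

Initialize: sum_val = 0
Entering loop: for pos in range(4):

After execution: sum_val = 6
6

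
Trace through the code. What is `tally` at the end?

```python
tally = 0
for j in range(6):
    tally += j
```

Let's trace through this code step by step.

Initialize: tally = 0
Entering loop: for j in range(6):

After execution: tally = 15
15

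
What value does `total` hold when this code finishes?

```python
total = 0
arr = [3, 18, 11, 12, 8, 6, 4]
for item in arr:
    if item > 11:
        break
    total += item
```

Let's trace through this code step by step.

Initialize: total = 0
Initialize: arr = [3, 18, 11, 12, 8, 6, 4]
Entering loop: for item in arr:

After execution: total = 3
3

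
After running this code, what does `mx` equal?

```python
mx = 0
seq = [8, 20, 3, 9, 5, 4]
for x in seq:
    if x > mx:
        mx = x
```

Let's trace through this code step by step.

Initialize: mx = 0
Initialize: seq = [8, 20, 3, 9, 5, 4]
Entering loop: for x in seq:

After execution: mx = 20
20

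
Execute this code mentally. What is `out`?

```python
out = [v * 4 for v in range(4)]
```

Let's trace through this code step by step.

Initialize: out = [v * 4 for v in range(4)]

After execution: out = [0, 4, 8, 12]
[0, 4, 8, 12]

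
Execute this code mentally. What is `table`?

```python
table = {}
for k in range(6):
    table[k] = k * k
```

Let's trace through this code step by step.

Initialize: table = {}
Entering loop: for k in range(6):

After execution: table = {0: 0, 1: 1, 2: 4, 3: 9, 4: 16, 5: 25}
{0: 0, 1: 1, 2: 4, 3: 9, 4: 16, 5: 25}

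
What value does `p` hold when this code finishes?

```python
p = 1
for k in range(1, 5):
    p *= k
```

Let's trace through this code step by step.

Initialize: p = 1
Entering loop: for k in range(1, 5):

After execution: p = 24
24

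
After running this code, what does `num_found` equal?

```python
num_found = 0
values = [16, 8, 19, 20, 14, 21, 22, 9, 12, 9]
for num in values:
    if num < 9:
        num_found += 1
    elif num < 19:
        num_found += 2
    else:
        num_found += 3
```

Let's trace through this code step by step.

Initialize: num_found = 0
Initialize: values = [16, 8, 19, 20, 14, 21, 22, 9, 12, 9]
Entering loop: for num in values:

After execution: num_found = 23
23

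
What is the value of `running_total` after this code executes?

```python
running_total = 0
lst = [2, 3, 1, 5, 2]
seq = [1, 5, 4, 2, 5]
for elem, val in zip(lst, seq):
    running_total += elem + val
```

Let's trace through this code step by step.

Initialize: running_total = 0
Initialize: lst = [2, 3, 1, 5, 2]
Initialize: seq = [1, 5, 4, 2, 5]
Entering loop: for elem, val in zip(lst, seq):

After execution: running_total = 30
30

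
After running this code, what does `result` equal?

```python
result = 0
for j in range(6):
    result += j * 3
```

Let's trace through this code step by step.

Initialize: result = 0
Entering loop: for j in range(6):

After execution: result = 45
45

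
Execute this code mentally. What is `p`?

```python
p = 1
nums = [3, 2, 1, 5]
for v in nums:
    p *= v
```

Let's trace through this code step by step.

Initialize: p = 1
Initialize: nums = [3, 2, 1, 5]
Entering loop: for v in nums:

After execution: p = 30
30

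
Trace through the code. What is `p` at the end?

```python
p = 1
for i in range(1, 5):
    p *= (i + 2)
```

Let's trace through this code step by step.

Initialize: p = 1
Entering loop: for i in range(1, 5):

After execution: p = 360
360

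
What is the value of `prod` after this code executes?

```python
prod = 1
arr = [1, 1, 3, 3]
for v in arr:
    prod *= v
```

Let's trace through this code step by step.

Initialize: prod = 1
Initialize: arr = [1, 1, 3, 3]
Entering loop: for v in arr:

After execution: prod = 9
9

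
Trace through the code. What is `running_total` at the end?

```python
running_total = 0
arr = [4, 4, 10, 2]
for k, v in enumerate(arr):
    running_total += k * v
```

Let's trace through this code step by step.

Initialize: running_total = 0
Initialize: arr = [4, 4, 10, 2]
Entering loop: for k, v in enumerate(arr):

After execution: running_total = 30
30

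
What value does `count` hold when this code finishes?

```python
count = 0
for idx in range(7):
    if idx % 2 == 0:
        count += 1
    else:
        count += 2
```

Let's trace through this code step by step.

Initialize: count = 0
Entering loop: for idx in range(7):

After execution: count = 10
10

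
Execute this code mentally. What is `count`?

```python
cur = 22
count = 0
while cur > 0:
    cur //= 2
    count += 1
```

Let's trace through this code step by step.

Initialize: cur = 22
Initialize: count = 0
Entering loop: while cur > 0:

After execution: count = 5
5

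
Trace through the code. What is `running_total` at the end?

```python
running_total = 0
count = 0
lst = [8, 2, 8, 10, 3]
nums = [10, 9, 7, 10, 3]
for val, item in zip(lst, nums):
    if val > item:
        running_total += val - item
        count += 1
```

Let's trace through this code step by step.

Initialize: running_total = 0
Initialize: count = 0
Initialize: lst = [8, 2, 8, 10, 3]
Initialize: nums = [10, 9, 7, 10, 3]
Entering loop: for val, item in zip(lst, nums):

After execution: running_total = 1
1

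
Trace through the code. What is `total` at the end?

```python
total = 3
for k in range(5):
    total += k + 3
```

Let's trace through this code step by step.

Initialize: total = 3
Entering loop: for k in range(5):

After execution: total = 28
28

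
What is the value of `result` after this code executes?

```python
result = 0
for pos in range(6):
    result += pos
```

Let's trace through this code step by step.

Initialize: result = 0
Entering loop: for pos in range(6):

After execution: result = 15
15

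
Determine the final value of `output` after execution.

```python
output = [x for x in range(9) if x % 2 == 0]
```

Let's trace through this code step by step.

Initialize: output = [x for x in range(9) if x % 2 == 0]

After execution: output = [0, 2, 4, 6, 8]
[0, 2, 4, 6, 8]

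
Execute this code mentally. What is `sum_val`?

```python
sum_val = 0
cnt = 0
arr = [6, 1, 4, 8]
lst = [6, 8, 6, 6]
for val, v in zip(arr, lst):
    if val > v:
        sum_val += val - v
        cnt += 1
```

Let's trace through this code step by step.

Initialize: sum_val = 0
Initialize: cnt = 0
Initialize: arr = [6, 1, 4, 8]
Initialize: lst = [6, 8, 6, 6]
Entering loop: for val, v in zip(arr, lst):

After execution: sum_val = 2
2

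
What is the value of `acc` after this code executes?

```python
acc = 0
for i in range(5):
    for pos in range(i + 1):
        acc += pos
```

Let's trace through this code step by step.

Initialize: acc = 0
Entering loop: for i in range(5):

After execution: acc = 20
20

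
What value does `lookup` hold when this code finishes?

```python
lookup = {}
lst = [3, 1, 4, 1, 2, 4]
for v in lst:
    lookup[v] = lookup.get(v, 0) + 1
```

Let's trace through this code step by step.

Initialize: lookup = {}
Initialize: lst = [3, 1, 4, 1, 2, 4]
Entering loop: for v in lst:

After execution: lookup = {3: 1, 1: 2, 4: 2, 2: 1}
{3: 1, 1: 2, 4: 2, 2: 1}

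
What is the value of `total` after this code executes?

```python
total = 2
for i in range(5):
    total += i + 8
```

Let's trace through this code step by step.

Initialize: total = 2
Entering loop: for i in range(5):

After execution: total = 52
52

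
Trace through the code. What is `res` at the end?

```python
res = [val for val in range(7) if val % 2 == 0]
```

Let's trace through this code step by step.

Initialize: res = [val for val in range(7) if val % 2 == 0]

After execution: res = [0, 2, 4, 6]
[0, 2, 4, 6]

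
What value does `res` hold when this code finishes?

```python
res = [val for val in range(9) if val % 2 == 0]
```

Let's trace through this code step by step.

Initialize: res = [val for val in range(9) if val % 2 == 0]

After execution: res = [0, 2, 4, 6, 8]
[0, 2, 4, 6, 8]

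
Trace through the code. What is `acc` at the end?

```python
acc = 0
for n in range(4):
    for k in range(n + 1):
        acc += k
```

Let's trace through this code step by step.

Initialize: acc = 0
Entering loop: for n in range(4):

After execution: acc = 10
10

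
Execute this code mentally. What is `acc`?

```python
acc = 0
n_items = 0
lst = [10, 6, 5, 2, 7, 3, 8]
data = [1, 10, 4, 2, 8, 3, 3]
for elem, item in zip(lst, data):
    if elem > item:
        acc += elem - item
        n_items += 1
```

Let's trace through this code step by step.

Initialize: acc = 0
Initialize: n_items = 0
Initialize: lst = [10, 6, 5, 2, 7, 3, 8]
Initialize: data = [1, 10, 4, 2, 8, 3, 3]
Entering loop: for elem, item in zip(lst, data):

After execution: acc = 15
15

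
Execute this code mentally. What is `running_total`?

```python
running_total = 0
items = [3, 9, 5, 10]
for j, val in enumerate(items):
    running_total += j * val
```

Let's trace through this code step by step.

Initialize: running_total = 0
Initialize: items = [3, 9, 5, 10]
Entering loop: for j, val in enumerate(items):

After execution: running_total = 49
49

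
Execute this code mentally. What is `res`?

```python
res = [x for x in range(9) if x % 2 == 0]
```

Let's trace through this code step by step.

Initialize: res = [x for x in range(9) if x % 2 == 0]

After execution: res = [0, 2, 4, 6, 8]
[0, 2, 4, 6, 8]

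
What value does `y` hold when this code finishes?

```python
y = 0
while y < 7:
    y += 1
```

Let's trace through this code step by step.

Initialize: y = 0
Entering loop: while y < 7:

After execution: y = 7
7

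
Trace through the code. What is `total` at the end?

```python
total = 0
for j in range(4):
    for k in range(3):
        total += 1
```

Let's trace through this code step by step.

Initialize: total = 0
Entering loop: for j in range(4):

After execution: total = 12
12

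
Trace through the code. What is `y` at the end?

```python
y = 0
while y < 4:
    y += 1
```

Let's trace through this code step by step.

Initialize: y = 0
Entering loop: while y < 4:

After execution: y = 4
4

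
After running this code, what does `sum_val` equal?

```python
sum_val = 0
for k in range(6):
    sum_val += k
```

Let's trace through this code step by step.

Initialize: sum_val = 0
Entering loop: for k in range(6):

After execution: sum_val = 15
15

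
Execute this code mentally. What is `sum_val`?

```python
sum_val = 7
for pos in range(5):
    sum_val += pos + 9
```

Let's trace through this code step by step.

Initialize: sum_val = 7
Entering loop: for pos in range(5):

After execution: sum_val = 62
62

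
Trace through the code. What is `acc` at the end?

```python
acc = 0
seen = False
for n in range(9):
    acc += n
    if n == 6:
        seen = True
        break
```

Let's trace through this code step by step.

Initialize: acc = 0
Initialize: seen = False
Entering loop: for n in range(9):

After execution: acc = 21
21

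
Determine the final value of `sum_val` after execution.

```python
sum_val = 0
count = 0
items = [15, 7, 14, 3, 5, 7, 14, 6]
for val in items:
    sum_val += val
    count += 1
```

Let's trace through this code step by step.

Initialize: sum_val = 0
Initialize: count = 0
Initialize: items = [15, 7, 14, 3, 5, 7, 14, 6]
Entering loop: for val in items:

After execution: sum_val = 71
71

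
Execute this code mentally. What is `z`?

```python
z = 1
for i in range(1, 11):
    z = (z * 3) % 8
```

Let's trace through this code step by step.

Initialize: z = 1
Entering loop: for i in range(1, 11):

After execution: z = 1
1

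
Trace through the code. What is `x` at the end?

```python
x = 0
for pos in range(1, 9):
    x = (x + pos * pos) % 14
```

Let's trace through this code step by step.

Initialize: x = 0
Entering loop: for pos in range(1, 9):

After execution: x = 8
8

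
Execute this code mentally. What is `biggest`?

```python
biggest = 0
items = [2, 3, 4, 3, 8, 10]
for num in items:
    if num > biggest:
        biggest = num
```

Let's trace through this code step by step.

Initialize: biggest = 0
Initialize: items = [2, 3, 4, 3, 8, 10]
Entering loop: for num in items:

After execution: biggest = 10
10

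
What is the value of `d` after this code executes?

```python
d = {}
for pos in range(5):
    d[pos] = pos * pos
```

Let's trace through this code step by step.

Initialize: d = {}
Entering loop: for pos in range(5):

After execution: d = {0: 0, 1: 1, 2: 4, 3: 9, 4: 16}
{0: 0, 1: 1, 2: 4, 3: 9, 4: 16}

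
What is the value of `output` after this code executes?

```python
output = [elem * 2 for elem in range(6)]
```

Let's trace through this code step by step.

Initialize: output = [elem * 2 for elem in range(6)]

After execution: output = [0, 2, 4, 6, 8, 10]
[0, 2, 4, 6, 8, 10]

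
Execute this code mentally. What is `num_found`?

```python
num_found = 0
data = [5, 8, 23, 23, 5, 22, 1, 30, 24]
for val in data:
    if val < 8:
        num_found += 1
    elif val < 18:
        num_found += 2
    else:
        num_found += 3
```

Let's trace through this code step by step.

Initialize: num_found = 0
Initialize: data = [5, 8, 23, 23, 5, 22, 1, 30, 24]
Entering loop: for val in data:

After execution: num_found = 20
20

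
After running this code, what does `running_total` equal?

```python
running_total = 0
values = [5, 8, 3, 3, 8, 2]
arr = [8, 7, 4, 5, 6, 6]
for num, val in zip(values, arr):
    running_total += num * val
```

Let's trace through this code step by step.

Initialize: running_total = 0
Initialize: values = [5, 8, 3, 3, 8, 2]
Initialize: arr = [8, 7, 4, 5, 6, 6]
Entering loop: for num, val in zip(values, arr):

After execution: running_total = 183
183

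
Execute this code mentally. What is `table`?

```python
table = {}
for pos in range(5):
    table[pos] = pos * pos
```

Let's trace through this code step by step.

Initialize: table = {}
Entering loop: for pos in range(5):

After execution: table = {0: 0, 1: 1, 2: 4, 3: 9, 4: 16}
{0: 0, 1: 1, 2: 4, 3: 9, 4: 16}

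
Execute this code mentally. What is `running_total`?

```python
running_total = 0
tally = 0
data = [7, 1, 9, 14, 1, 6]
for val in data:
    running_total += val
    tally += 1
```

Let's trace through this code step by step.

Initialize: running_total = 0
Initialize: tally = 0
Initialize: data = [7, 1, 9, 14, 1, 6]
Entering loop: for val in data:

After execution: running_total = 38
38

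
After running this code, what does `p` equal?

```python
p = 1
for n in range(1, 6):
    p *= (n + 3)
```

Let's trace through this code step by step.

Initialize: p = 1
Entering loop: for n in range(1, 6):

After execution: p = 6720
6720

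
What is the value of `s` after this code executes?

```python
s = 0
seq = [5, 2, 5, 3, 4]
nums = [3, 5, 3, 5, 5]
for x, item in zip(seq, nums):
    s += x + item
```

Let's trace through this code step by step.

Initialize: s = 0
Initialize: seq = [5, 2, 5, 3, 4]
Initialize: nums = [3, 5, 3, 5, 5]
Entering loop: for x, item in zip(seq, nums):

After execution: s = 40
40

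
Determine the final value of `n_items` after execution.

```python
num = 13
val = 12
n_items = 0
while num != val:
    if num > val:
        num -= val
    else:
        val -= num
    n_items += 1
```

Let's trace through this code step by step.

Initialize: num = 13
Initialize: val = 12
Initialize: n_items = 0
Entering loop: while num != val:

After execution: n_items = 12
12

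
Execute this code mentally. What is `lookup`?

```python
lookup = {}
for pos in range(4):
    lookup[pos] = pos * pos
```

Let's trace through this code step by step.

Initialize: lookup = {}
Entering loop: for pos in range(4):

After execution: lookup = {0: 0, 1: 1, 2: 4, 3: 9}
{0: 0, 1: 1, 2: 4, 3: 9}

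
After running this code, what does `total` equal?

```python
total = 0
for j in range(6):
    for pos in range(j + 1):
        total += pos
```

Let's trace through this code step by step.

Initialize: total = 0
Entering loop: for j in range(6):

After execution: total = 35
35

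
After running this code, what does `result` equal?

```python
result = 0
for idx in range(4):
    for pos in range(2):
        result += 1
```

Let's trace through this code step by step.

Initialize: result = 0
Entering loop: for idx in range(4):

After execution: result = 8
8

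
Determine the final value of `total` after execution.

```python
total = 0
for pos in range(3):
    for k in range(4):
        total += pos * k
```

Let's trace through this code step by step.

Initialize: total = 0
Entering loop: for pos in range(3):

After execution: total = 18
18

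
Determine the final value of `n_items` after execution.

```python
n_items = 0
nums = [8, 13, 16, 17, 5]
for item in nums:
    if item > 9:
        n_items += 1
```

Let's trace through this code step by step.

Initialize: n_items = 0
Initialize: nums = [8, 13, 16, 17, 5]
Entering loop: for item in nums:

After execution: n_items = 3
3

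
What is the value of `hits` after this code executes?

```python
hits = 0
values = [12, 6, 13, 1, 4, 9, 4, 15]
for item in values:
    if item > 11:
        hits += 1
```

Let's trace through this code step by step.

Initialize: hits = 0
Initialize: values = [12, 6, 13, 1, 4, 9, 4, 15]
Entering loop: for item in values:

After execution: hits = 3
3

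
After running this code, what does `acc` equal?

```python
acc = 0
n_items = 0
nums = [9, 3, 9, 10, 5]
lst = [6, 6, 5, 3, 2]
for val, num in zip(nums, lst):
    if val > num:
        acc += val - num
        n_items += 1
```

Let's trace through this code step by step.

Initialize: acc = 0
Initialize: n_items = 0
Initialize: nums = [9, 3, 9, 10, 5]
Initialize: lst = [6, 6, 5, 3, 2]
Entering loop: for val, num in zip(nums, lst):

After execution: acc = 17
17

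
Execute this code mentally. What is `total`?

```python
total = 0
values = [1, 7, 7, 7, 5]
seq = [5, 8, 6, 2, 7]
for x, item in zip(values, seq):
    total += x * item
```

Let's trace through this code step by step.

Initialize: total = 0
Initialize: values = [1, 7, 7, 7, 5]
Initialize: seq = [5, 8, 6, 2, 7]
Entering loop: for x, item in zip(values, seq):

After execution: total = 152
152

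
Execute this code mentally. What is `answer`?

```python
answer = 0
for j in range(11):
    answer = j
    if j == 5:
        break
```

Let's trace through this code step by step.

Initialize: answer = 0
Entering loop: for j in range(11):

After execution: answer = 5
5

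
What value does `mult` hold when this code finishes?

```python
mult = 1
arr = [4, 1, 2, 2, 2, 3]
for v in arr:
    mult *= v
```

Let's trace through this code step by step.

Initialize: mult = 1
Initialize: arr = [4, 1, 2, 2, 2, 3]
Entering loop: for v in arr:

After execution: mult = 96
96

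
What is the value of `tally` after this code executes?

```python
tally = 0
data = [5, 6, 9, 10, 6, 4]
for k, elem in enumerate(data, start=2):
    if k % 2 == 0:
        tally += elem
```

Let's trace through this code step by step.

Initialize: tally = 0
Initialize: data = [5, 6, 9, 10, 6, 4]
Entering loop: for k, elem in enumerate(data, start=2):

After execution: tally = 20
20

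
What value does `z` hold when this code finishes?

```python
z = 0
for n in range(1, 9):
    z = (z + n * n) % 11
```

Let's trace through this code step by step.

Initialize: z = 0
Entering loop: for n in range(1, 9):

After execution: z = 6
6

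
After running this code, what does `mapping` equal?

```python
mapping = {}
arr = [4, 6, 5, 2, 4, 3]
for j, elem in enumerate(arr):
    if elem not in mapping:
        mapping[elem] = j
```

Let's trace through this code step by step.

Initialize: mapping = {}
Initialize: arr = [4, 6, 5, 2, 4, 3]
Entering loop: for j, elem in enumerate(arr):

After execution: mapping = {4: 0, 6: 1, 5: 2, 2: 3, 3: 5}
{4: 0, 6: 1, 5: 2, 2: 3, 3: 5}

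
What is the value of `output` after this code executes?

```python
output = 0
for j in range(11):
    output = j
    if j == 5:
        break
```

Let's trace through this code step by step.

Initialize: output = 0
Entering loop: for j in range(11):

After execution: output = 5
5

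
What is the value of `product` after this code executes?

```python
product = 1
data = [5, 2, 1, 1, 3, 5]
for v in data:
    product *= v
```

Let's trace through this code step by step.

Initialize: product = 1
Initialize: data = [5, 2, 1, 1, 3, 5]
Entering loop: for v in data:

After execution: product = 150
150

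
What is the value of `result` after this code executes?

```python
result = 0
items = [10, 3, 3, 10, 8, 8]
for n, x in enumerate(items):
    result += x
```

Let's trace through this code step by step.

Initialize: result = 0
Initialize: items = [10, 3, 3, 10, 8, 8]
Entering loop: for n, x in enumerate(items):

After execution: result = 42
42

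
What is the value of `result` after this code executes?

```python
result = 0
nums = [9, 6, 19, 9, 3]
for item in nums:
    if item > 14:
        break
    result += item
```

Let's trace through this code step by step.

Initialize: result = 0
Initialize: nums = [9, 6, 19, 9, 3]
Entering loop: for item in nums:

After execution: result = 15
15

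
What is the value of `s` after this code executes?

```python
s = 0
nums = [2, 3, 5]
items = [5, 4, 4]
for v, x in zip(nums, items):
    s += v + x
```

Let's trace through this code step by step.

Initialize: s = 0
Initialize: nums = [2, 3, 5]
Initialize: items = [5, 4, 4]
Entering loop: for v, x in zip(nums, items):

After execution: s = 23
23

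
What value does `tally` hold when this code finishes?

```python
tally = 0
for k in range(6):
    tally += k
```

Let's trace through this code step by step.

Initialize: tally = 0
Entering loop: for k in range(6):

After execution: tally = 15
15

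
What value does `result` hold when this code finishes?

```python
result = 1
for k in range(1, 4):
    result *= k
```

Let's trace through this code step by step.

Initialize: result = 1
Entering loop: for k in range(1, 4):

After execution: result = 6
6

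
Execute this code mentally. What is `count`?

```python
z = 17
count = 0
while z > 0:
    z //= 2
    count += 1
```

Let's trace through this code step by step.

Initialize: z = 17
Initialize: count = 0
Entering loop: while z > 0:

After execution: count = 5
5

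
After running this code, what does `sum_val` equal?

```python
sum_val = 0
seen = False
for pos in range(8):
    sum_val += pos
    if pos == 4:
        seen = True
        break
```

Let's trace through this code step by step.

Initialize: sum_val = 0
Initialize: seen = False
Entering loop: for pos in range(8):

After execution: sum_val = 10
10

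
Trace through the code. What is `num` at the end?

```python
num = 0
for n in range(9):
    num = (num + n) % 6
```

Let's trace through this code step by step.

Initialize: num = 0
Entering loop: for n in range(9):

After execution: num = 0
0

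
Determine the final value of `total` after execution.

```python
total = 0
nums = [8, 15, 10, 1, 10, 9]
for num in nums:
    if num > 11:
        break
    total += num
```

Let's trace through this code step by step.

Initialize: total = 0
Initialize: nums = [8, 15, 10, 1, 10, 9]
Entering loop: for num in nums:

After execution: total = 8
8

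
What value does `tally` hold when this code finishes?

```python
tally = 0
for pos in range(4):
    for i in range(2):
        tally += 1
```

Let's trace through this code step by step.

Initialize: tally = 0
Entering loop: for pos in range(4):

After execution: tally = 8
8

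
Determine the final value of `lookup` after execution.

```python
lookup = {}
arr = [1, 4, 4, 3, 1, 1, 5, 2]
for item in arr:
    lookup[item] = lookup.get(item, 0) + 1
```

Let's trace through this code step by step.

Initialize: lookup = {}
Initialize: arr = [1, 4, 4, 3, 1, 1, 5, 2]
Entering loop: for item in arr:

After execution: lookup = {1: 3, 4: 2, 3: 1, 5: 1, 2: 1}
{1: 3, 4: 2, 3: 1, 5: 1, 2: 1}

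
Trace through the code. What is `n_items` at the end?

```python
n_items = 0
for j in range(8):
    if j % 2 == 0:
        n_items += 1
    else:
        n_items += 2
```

Let's trace through this code step by step.

Initialize: n_items = 0
Entering loop: for j in range(8):

After execution: n_items = 12
12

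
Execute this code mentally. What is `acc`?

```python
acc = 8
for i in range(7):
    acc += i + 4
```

Let's trace through this code step by step.

Initialize: acc = 8
Entering loop: for i in range(7):

After execution: acc = 57
57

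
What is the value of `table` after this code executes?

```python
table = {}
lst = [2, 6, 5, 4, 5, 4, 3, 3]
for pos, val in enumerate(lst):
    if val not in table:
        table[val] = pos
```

Let's trace through this code step by step.

Initialize: table = {}
Initialize: lst = [2, 6, 5, 4, 5, 4, 3, 3]
Entering loop: for pos, val in enumerate(lst):

After execution: table = {2: 0, 6: 1, 5: 2, 4: 3, 3: 6}
{2: 0, 6: 1, 5: 2, 4: 3, 3: 6}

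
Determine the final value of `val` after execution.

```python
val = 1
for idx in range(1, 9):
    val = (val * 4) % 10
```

Let's trace through this code step by step.

Initialize: val = 1
Entering loop: for idx in range(1, 9):

After execution: val = 6
6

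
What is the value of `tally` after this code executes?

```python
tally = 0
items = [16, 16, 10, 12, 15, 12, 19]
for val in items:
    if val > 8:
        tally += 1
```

Let's trace through this code step by step.

Initialize: tally = 0
Initialize: items = [16, 16, 10, 12, 15, 12, 19]
Entering loop: for val in items:

After execution: tally = 7
7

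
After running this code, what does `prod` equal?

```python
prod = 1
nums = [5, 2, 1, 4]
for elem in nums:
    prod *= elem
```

Let's trace through this code step by step.

Initialize: prod = 1
Initialize: nums = [5, 2, 1, 4]
Entering loop: for elem in nums:

After execution: prod = 40
40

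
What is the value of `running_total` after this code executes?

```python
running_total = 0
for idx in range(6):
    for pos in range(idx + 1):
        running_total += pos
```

Let's trace through this code step by step.

Initialize: running_total = 0
Entering loop: for idx in range(6):

After execution: running_total = 35
35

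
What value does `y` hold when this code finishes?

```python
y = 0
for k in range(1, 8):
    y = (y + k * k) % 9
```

Let's trace through this code step by step.

Initialize: y = 0
Entering loop: for k in range(1, 8):

After execution: y = 5
5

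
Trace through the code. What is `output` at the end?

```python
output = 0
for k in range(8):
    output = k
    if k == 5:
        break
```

Let's trace through this code step by step.

Initialize: output = 0
Entering loop: for k in range(8):

After execution: output = 5
5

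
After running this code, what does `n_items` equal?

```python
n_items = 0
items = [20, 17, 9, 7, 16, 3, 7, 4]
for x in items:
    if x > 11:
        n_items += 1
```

Let's trace through this code step by step.

Initialize: n_items = 0
Initialize: items = [20, 17, 9, 7, 16, 3, 7, 4]
Entering loop: for x in items:

After execution: n_items = 3
3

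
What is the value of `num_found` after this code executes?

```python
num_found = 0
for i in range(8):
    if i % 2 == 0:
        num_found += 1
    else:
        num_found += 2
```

Let's trace through this code step by step.

Initialize: num_found = 0
Entering loop: for i in range(8):

After execution: num_found = 12
12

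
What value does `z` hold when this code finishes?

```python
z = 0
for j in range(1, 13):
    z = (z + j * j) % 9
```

Let's trace through this code step by step.

Initialize: z = 0
Entering loop: for j in range(1, 13):

After execution: z = 2
2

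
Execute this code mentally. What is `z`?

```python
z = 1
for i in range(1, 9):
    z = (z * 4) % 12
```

Let's trace through this code step by step.

Initialize: z = 1
Entering loop: for i in range(1, 9):

After execution: z = 4
4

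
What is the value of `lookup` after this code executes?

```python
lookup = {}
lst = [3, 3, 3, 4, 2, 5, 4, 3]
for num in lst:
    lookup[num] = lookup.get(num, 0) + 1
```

Let's trace through this code step by step.

Initialize: lookup = {}
Initialize: lst = [3, 3, 3, 4, 2, 5, 4, 3]
Entering loop: for num in lst:

After execution: lookup = {3: 4, 4: 2, 2: 1, 5: 1}
{3: 4, 4: 2, 2: 1, 5: 1}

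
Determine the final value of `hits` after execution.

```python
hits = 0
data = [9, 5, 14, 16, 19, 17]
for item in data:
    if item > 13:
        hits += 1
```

Let's trace through this code step by step.

Initialize: hits = 0
Initialize: data = [9, 5, 14, 16, 19, 17]
Entering loop: for item in data:

After execution: hits = 4
4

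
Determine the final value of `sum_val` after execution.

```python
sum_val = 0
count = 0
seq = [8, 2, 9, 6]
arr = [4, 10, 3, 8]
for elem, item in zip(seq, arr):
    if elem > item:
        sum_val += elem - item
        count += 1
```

Let's trace through this code step by step.

Initialize: sum_val = 0
Initialize: count = 0
Initialize: seq = [8, 2, 9, 6]
Initialize: arr = [4, 10, 3, 8]
Entering loop: for elem, item in zip(seq, arr):

After execution: sum_val = 10
10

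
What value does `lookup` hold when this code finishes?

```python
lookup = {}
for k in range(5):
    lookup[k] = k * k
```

Let's trace through this code step by step.

Initialize: lookup = {}
Entering loop: for k in range(5):

After execution: lookup = {0: 0, 1: 1, 2: 4, 3: 9, 4: 16}
{0: 0, 1: 1, 2: 4, 3: 9, 4: 16}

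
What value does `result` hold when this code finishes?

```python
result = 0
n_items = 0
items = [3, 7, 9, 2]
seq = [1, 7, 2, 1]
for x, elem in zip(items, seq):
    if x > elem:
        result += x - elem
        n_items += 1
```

Let's trace through this code step by step.

Initialize: result = 0
Initialize: n_items = 0
Initialize: items = [3, 7, 9, 2]
Initialize: seq = [1, 7, 2, 1]
Entering loop: for x, elem in zip(items, seq):

After execution: result = 10
10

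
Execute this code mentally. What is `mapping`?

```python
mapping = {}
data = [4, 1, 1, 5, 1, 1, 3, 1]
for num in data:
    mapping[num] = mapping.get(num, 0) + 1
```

Let's trace through this code step by step.

Initialize: mapping = {}
Initialize: data = [4, 1, 1, 5, 1, 1, 3, 1]
Entering loop: for num in data:

After execution: mapping = {4: 1, 1: 5, 5: 1, 3: 1}
{4: 1, 1: 5, 5: 1, 3: 1}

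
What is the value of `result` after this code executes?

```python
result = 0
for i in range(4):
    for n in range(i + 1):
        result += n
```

Let's trace through this code step by step.

Initialize: result = 0
Entering loop: for i in range(4):

After execution: result = 10
10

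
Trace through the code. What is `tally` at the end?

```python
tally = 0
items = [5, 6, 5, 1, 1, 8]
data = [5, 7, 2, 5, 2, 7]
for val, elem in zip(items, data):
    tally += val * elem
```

Let's trace through this code step by step.

Initialize: tally = 0
Initialize: items = [5, 6, 5, 1, 1, 8]
Initialize: data = [5, 7, 2, 5, 2, 7]
Entering loop: for val, elem in zip(items, data):

After execution: tally = 140
140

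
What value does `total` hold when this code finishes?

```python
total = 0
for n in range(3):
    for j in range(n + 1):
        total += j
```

Let's trace through this code step by step.

Initialize: total = 0
Entering loop: for n in range(3):

After execution: total = 4
4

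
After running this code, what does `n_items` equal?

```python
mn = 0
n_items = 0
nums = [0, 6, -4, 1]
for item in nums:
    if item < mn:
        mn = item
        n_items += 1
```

Let's trace through this code step by step.

Initialize: mn = 0
Initialize: n_items = 0
Initialize: nums = [0, 6, -4, 1]
Entering loop: for item in nums:

After execution: n_items = 1
1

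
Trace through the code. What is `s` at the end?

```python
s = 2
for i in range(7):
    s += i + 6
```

Let's trace through this code step by step.

Initialize: s = 2
Entering loop: for i in range(7):

After execution: s = 65
65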